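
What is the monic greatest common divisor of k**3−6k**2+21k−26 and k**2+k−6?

Euclidean algorithm in ℚ[k]:
  k**3−6k**2+21k−26 = (k−7)(k**2+k−6) + (34k−68)
  k**2+k−6 = ((1/34)k+3/34)(34k−68) + (0)
Last nonzero remainder: 34k−68. Dividing through by 34 gives the monic gcd k−2.

k−2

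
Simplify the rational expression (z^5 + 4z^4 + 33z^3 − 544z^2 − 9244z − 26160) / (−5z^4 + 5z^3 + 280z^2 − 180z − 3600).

By polynomial division,
  z^5 + 4z^4 + 33z^3 − 544z^2 − 9244z − 26160 = (−(1/5)z − 1)(−5z^4 + 5z^3 + 280z^2 − 180z − 3600) + (94z^3 − 300z^2 − 10144z − 29760)
  −5z^4 + 5z^3 + 280z^2 − 180z − 3600 = (−(5/94)z − 515/4418)(94z^3 − 300z^2 − 10144z − 29760) + (−(650650/2209)z^2 − (6506500/2209)z − 15615600/2209)
  94z^3 − 300z^2 − 10144z − 29760 = (−(103823/325325)z + 273916/65065)(−(650650/2209)z^2 − (6506500/2209)z − 15615600/2209) + (0)
Last nonzero remainder: −(650650/2209)z^2 − (6506500/2209)z − 15615600/2209. Dividing through by −650650/2209 gives the monic gcd z^2 + 10z + 24.
Cancel z^2 + 10z + 24 from numerator and denominator to get the reduced form.

(−z^3 + 6z^2 − 69z + 1090)/(5z^2 − 55z + 150)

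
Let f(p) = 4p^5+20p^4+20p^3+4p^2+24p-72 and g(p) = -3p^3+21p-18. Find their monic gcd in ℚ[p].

p^2+2p-3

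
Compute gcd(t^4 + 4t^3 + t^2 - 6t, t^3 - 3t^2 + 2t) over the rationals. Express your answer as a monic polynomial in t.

By polynomial division,
  t^4 + 4t^3 + t^2 - 6t = (t + 7)(t^3 - 3t^2 + 2t) + (20t^2 - 20t)
  t^3 - 3t^2 + 2t = ((1/20)t - 1/10)(20t^2 - 20t) + (0)
Last nonzero remainder: 20t^2 - 20t. Dividing through by 20 gives the monic gcd t^2 - t.

t^2 - t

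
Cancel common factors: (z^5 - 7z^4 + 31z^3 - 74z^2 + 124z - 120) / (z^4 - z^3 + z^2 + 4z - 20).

(z^2 - 4z + 12)/(z + 2)

Apply the Euclidean algorithm:
  z^5 - 7z^4 + 31z^3 - 74z^2 + 124z - 120 = (z - 6)(z^4 - z^3 + z^2 + 4z - 20) + (24z^3 - 72z^2 + 168z - 240)
  z^4 - z^3 + z^2 + 4z - 20 = ((1/24)z + 1/12)(24z^3 - 72z^2 + 168z - 240) + (0)
Last nonzero remainder: 24z^3 - 72z^2 + 168z - 240. Dividing through by 24 gives the monic gcd z^3 - 3z^2 + 7z - 10.
Cancel z^3 - 3z^2 + 7z - 10 from numerator and denominator to get the reduced form.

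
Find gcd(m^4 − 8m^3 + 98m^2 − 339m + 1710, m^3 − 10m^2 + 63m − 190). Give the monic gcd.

m^2 − 5m + 38

By polynomial division,
  m^4 − 8m^3 + 98m^2 − 339m + 1710 = (m + 2)(m^3 − 10m^2 + 63m − 190) + (55m^2 − 275m + 2090)
  m^3 − 10m^2 + 63m − 190 = ((1/55)m − 1/11)(55m^2 − 275m + 2090) + (0)
Last nonzero remainder: 55m^2 − 275m + 2090. Dividing through by 55 gives the monic gcd m^2 − 5m + 38.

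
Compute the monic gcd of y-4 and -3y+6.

1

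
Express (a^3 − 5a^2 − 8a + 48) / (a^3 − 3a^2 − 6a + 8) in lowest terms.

(a^2 − a − 12)/(a^2 + a − 2)

Euclidean algorithm in ℚ[a]:
  a^3 − 5a^2 − 8a + 48 = (a^3 − 3a^2 − 6a + 8) + (−2a^2 − 2a + 40)
  a^3 − 3a^2 − 6a + 8 = (−(1/2)a + 2)(−2a^2 − 2a + 40) + (18a − 72)
  −2a^2 − 2a + 40 = (−(1/9)a − 5/9)(18a − 72) + (0)
Last nonzero remainder: 18a − 72. Dividing through by 18 gives the monic gcd a − 4.
Cancel a − 4 from numerator and denominator to get the reduced form.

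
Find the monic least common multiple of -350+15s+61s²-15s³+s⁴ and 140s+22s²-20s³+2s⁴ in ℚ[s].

-350s+15s²+61s³-15s⁴+s⁵

Euclidean algorithm in ℚ[s]:
  s⁴-15s³+61s²+15s-350 = (1/2)(2s⁴-20s³+22s²+140s) + (-5s³+50s²-55s-350)
  2s⁴-20s³+22s²+140s = (-(2/5)s)(-5s³+50s²-55s-350) + (0)
Last nonzero remainder: -5s³+50s²-55s-350. Dividing through by -5 gives the monic gcd s³-10s²+11s+70.
Then lcm(f, g) = f·g / gcd(f, g); expanding and making the result monic gives the answer.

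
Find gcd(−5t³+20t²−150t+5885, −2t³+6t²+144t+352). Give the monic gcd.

t−11

Repeated division with remainder:
  −5t³+20t²−150t+5885 = (5/2)(−2t³+6t²+144t+352) + (5t²−510t+5005)
  −2t³+6t²+144t+352 = (−(2/5)t−198/5)(5t²−510t+5005) + (−18050t+198550)
  5t²−510t+5005 = (−(1/3610)t+91/3610)(−18050t+198550) + (0)
Last nonzero remainder: −18050t+198550. Dividing through by −18050 gives the monic gcd t−11.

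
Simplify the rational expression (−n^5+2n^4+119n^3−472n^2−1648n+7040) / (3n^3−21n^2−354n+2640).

(−n^3+5n^2+16n−80)/(3n−30)

Repeated division with remainder:
  −n^5+2n^4+119n^3−472n^2−1648n+7040 = (−(1/3)n^2−(5/3)n−34/3)(3n^3−21n^2−354n+2640) + (−420n^2−1260n+36960)
  3n^3−21n^2−354n+2640 = (−(1/140)n+1/14)(−420n^2−1260n+36960) + (0)
Last nonzero remainder: −420n^2−1260n+36960. Dividing through by −420 gives the monic gcd n^2+3n−88.
Cancel n^2+3n−88 from numerator and denominator to get the reduced form.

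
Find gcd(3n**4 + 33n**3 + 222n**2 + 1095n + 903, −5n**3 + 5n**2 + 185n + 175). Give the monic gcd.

n + 1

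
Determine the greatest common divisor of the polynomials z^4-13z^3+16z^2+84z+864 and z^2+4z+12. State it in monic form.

z^2+4z+12

Repeated division with remainder:
  z^4-13z^3+16z^2+84z+864 = (z^2-17z+72)(z^2+4z+12) + (0)
The last nonzero remainder z^2+4z+12 is already monic.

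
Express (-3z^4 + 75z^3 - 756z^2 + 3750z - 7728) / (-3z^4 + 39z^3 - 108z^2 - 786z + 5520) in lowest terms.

(z - 7)/(z + 5)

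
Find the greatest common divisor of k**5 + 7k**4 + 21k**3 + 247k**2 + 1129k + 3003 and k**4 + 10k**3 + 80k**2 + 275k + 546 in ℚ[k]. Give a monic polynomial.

k**2 + 5k + 13

Repeated division with remainder:
  k**5 + 7k**4 + 21k**3 + 247k**2 + 1129k + 3003 = (k - 3)(k**4 + 10k**3 + 80k**2 + 275k + 546) + (-29k**3 + 212k**2 + 1408k + 4641)
  k**4 + 10k**3 + 80k**2 + 275k + 546 = (-(1/29)k - 502/841)(-29k**3 + 212k**2 + 1408k + 4641) + ((214536/841)k**2 + (1072680/841)k + 2788968/841)
  -29k**3 + 212k**2 + 1408k + 4641 = (-(24389/214536)k + 14297/10216)((214536/841)k**2 + (1072680/841)k + 2788968/841) + (0)
Last nonzero remainder: (214536/841)k**2 + (1072680/841)k + 2788968/841. Dividing through by 214536/841 gives the monic gcd k**2 + 5k + 13.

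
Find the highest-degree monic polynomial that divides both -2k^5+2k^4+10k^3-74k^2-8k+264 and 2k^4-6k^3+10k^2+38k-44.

k^3-2k^2+3k+22

Apply the Euclidean algorithm:
  -2k^5+2k^4+10k^3-74k^2-8k+264 = (-k-2)(2k^4-6k^3+10k^2+38k-44) + (8k^3-16k^2+24k+176)
  2k^4-6k^3+10k^2+38k-44 = ((1/4)k-1/4)(8k^3-16k^2+24k+176) + (0)
Last nonzero remainder: 8k^3-16k^2+24k+176. Dividing through by 8 gives the monic gcd k^3-2k^2+3k+22.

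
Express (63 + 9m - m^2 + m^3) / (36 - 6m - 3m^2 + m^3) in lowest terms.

Euclidean algorithm in ℚ[m]:
  m^3 - m^2 + 9m + 63 = (m^3 - 3m^2 - 6m + 36) + (2m^2 + 15m + 27)
  m^3 - 3m^2 - 6m + 36 = ((1/2)m - 21/4)(2m^2 + 15m + 27) + ((237/4)m + 711/4)
  2m^2 + 15m + 27 = ((8/237)m + 12/79)((237/4)m + 711/4) + (0)
Last nonzero remainder: (237/4)m + 711/4. Dividing through by 237/4 gives the monic gcd m + 3.
Cancel m + 3 from numerator and denominator to get the reduced form.

(21 - 4m + m^2)/(12 - 6m + m^2)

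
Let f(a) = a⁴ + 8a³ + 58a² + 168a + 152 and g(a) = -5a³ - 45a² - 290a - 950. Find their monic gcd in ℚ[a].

a² + 4a + 38

Repeated division with remainder:
  a⁴ + 8a³ + 58a² + 168a + 152 = (-(1/5)a + 1/5)(-5a³ - 45a² - 290a - 950) + (9a² + 36a + 342)
  -5a³ - 45a² - 290a - 950 = (-(5/9)a - 25/9)(9a² + 36a + 342) + (0)
Last nonzero remainder: 9a² + 36a + 342. Dividing through by 9 gives the monic gcd a² + 4a + 38.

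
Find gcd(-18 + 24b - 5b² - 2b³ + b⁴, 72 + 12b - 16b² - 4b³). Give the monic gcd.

3 + b

By polynomial division,
  b⁴ - 2b³ - 5b² + 24b - 18 = (-(1/4)b + 3/2)(-4b³ - 16b² + 12b + 72) + (22b² + 24b - 126)
  -4b³ - 16b² + 12b + 72 = (-(2/11)b - 64/121)(22b² + 24b - 126) + ((216/121)b + 648/121)
  22b² + 24b - 126 = ((1331/108)b - 847/36)((216/121)b + 648/121) + (0)
Last nonzero remainder: (216/121)b + 648/121. Dividing through by 216/121 gives the monic gcd b + 3.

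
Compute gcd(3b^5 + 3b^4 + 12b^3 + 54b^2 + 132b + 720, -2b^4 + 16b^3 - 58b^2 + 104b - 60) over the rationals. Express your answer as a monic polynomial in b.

b^2 - 4b + 10

Repeated division with remainder:
  3b^5 + 3b^4 + 12b^3 + 54b^2 + 132b + 720 = (-(3/2)b - 27/2)(-2b^4 + 16b^3 - 58b^2 + 104b - 60) + (141b^3 - 573b^2 + 1446b - 90)
  -2b^4 + 16b^3 - 58b^2 + 104b - 60 = (-(2/141)b + 370/6627)(141b^3 - 573b^2 + 1446b - 90) + (-(12144/2209)b^2 + (48576/2209)b - 121440/2209)
  141b^3 - 573b^2 + 1446b - 90 = (-(103823/4048)b + 6627/4048)(-(12144/2209)b^2 + (48576/2209)b - 121440/2209) + (0)
Last nonzero remainder: -(12144/2209)b^2 + (48576/2209)b - 121440/2209. Dividing through by -12144/2209 gives the monic gcd b^2 - 4b + 10.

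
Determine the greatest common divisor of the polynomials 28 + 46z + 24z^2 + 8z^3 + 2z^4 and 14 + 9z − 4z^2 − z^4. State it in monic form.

7 + 8z + 2z^2 + z^3

Repeated division with remainder:
  2z^4 + 8z^3 + 24z^2 + 46z + 28 = (−2)(−z^4 − 4z^2 + 9z + 14) + (8z^3 + 16z^2 + 64z + 56)
  −z^4 − 4z^2 + 9z + 14 = (−(1/8)z + 1/4)(8z^3 + 16z^2 + 64z + 56) + (0)
Last nonzero remainder: 8z^3 + 16z^2 + 64z + 56. Dividing through by 8 gives the monic gcd z^3 + 2z^2 + 8z + 7.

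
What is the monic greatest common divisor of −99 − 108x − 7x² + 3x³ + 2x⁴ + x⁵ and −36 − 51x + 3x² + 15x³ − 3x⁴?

−3 − 2x + x²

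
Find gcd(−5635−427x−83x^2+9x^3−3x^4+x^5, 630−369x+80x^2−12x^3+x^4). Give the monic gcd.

35−3x+x^2

Apply the Euclidean algorithm:
  x^5−3x^4+9x^3−83x^2−427x−5635 = (x+9)(x^4−12x^3+80x^2−369x+630) + (37x^3−434x^2+2264x−11305)
  x^4−12x^3+80x^2−369x+630 = ((1/37)x−10/1369)(37x^3−434x^2+2264x−11305) + ((21412/1369)x^2−(64236/1369)x+749420/1369)
  37x^3−434x^2+2264x−11305 = ((50653/21412)x−442187/21412)((21412/1369)x^2−(64236/1369)x+749420/1369) + (0)
Last nonzero remainder: (21412/1369)x^2−(64236/1369)x+749420/1369. Dividing through by 21412/1369 gives the monic gcd x^2−3x+35.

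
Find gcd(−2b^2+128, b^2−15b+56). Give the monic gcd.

By polynomial division,
  −2b^2+128 = (−2)(b^2−15b+56) + (−30b+240)
  b^2−15b+56 = (−(1/30)b+7/30)(−30b+240) + (0)
Last nonzero remainder: −30b+240. Dividing through by −30 gives the monic gcd b−8.

b−8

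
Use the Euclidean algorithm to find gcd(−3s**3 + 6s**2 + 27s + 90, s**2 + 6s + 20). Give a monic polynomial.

Apply the Euclidean algorithm:
  −3s**3 + 6s**2 + 27s + 90 = (−3s + 24)(s**2 + 6s + 20) + (−57s − 390)
  s**2 + 6s + 20 = (−(1/57)s + 16/1083)(−57s − 390) + (9300/361)
  −57s − 390 = (−(6859/3100)s − 4693/310)(9300/361) + (0)
The last nonzero remainder is the constant 9300/361, so the polynomials are coprime and gcd = 1.

1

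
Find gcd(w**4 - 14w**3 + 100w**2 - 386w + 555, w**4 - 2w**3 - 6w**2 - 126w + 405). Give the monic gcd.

w**2 - 8w + 15

By polynomial division,
  w**4 - 14w**3 + 100w**2 - 386w + 555 = (w**4 - 2w**3 - 6w**2 - 126w + 405) + (-12w**3 + 106w**2 - 260w + 150)
  w**4 - 2w**3 - 6w**2 - 126w + 405 = (-(1/12)w - 41/72)(-12w**3 + 106w**2 - 260w + 150) + ((1177/36)w**2 - (2354/9)w + 5885/12)
  -12w**3 + 106w**2 - 260w + 150 = (-(432/1177)w + 360/1177)((1177/36)w**2 - (2354/9)w + 5885/12) + (0)
Last nonzero remainder: (1177/36)w**2 - (2354/9)w + 5885/12. Dividing through by 1177/36 gives the monic gcd w**2 - 8w + 15.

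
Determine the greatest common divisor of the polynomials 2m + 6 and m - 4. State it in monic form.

1

Euclidean algorithm in ℚ[m]:
  2m + 6 = (2)(m - 4) + (14)
  m - 4 = ((1/14)m - 2/7)(14) + (0)
The last nonzero remainder is the constant 14, so the polynomials are coprime and gcd = 1.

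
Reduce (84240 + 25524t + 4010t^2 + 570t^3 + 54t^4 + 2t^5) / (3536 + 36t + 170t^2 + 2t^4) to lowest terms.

(810 + 261t + 28t^2 + t^3)/(34 + t + t^2)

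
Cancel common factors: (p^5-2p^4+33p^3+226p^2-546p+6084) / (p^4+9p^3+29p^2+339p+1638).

(p^2-4p+26)/(p+7)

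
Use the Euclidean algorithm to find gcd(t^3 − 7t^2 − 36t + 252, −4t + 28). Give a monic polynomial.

t − 7

By polynomial division,
  t^3 − 7t^2 − 36t + 252 = (−(1/4)t^2 + 9)(−4t + 28) + (0)
Last nonzero remainder: −4t + 28. Dividing through by −4 gives the monic gcd t − 7.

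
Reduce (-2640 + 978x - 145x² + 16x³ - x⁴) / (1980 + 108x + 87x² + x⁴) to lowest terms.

(-40 + 13x - x²)/(30 + 3x + x²)

Apply the Euclidean algorithm:
  -x⁴ + 16x³ - 145x² + 978x - 2640 = (-1)(x⁴ + 87x² + 108x + 1980) + (16x³ - 58x² + 1086x - 660)
  x⁴ + 87x² + 108x + 1980 = ((1/16)x + 29/128)(16x³ - 58x² + 1086x - 660) + ((2065/64)x² - (6195/64)x + 68145/32)
  16x³ - 58x² + 1086x - 660 = ((1024/2065)x - 128/413)((2065/64)x² - (6195/64)x + 68145/32) + (0)
Last nonzero remainder: (2065/64)x² - (6195/64)x + 68145/32. Dividing through by 2065/64 gives the monic gcd x² - 3x + 66.
Cancel x² - 3x + 66 from numerator and denominator to get the reduced form.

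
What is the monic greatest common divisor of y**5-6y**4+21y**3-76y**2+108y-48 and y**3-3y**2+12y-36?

Apply the Euclidean algorithm:
  y**5-6y**4+21y**3-76y**2+108y-48 = (y**2-3y)(y**3-3y**2+12y-36) + (-4y**2-48)
  y**3-3y**2+12y-36 = (-(1/4)y+3/4)(-4y**2-48) + (0)
Last nonzero remainder: -4y**2-48. Dividing through by -4 gives the monic gcd y**2+12.

y**2+12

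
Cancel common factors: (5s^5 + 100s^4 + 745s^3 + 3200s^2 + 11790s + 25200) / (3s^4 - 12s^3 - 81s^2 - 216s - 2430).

(5s^2 + 75s + 280)/(3s - 27)

Euclidean algorithm in ℚ[s]:
  5s^5 + 100s^4 + 745s^3 + 3200s^2 + 11790s + 25200 = ((5/3)s + 40)(3s^4 - 12s^3 - 81s^2 - 216s - 2430) + (1360s^3 + 6800s^2 + 24480s + 122400)
  3s^4 - 12s^3 - 81s^2 - 216s - 2430 = ((3/1360)s - 27/1360)(1360s^3 + 6800s^2 + 24480s + 122400) + (0)
Last nonzero remainder: 1360s^3 + 6800s^2 + 24480s + 122400. Dividing through by 1360 gives the monic gcd s^3 + 5s^2 + 18s + 90.
Cancel s^3 + 5s^2 + 18s + 90 from numerator and denominator to get the reduced form.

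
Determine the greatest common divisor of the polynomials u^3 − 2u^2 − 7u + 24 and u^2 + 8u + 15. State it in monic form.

By polynomial division,
  u^3 − 2u^2 − 7u + 24 = (u − 10)(u^2 + 8u + 15) + (58u + 174)
  u^2 + 8u + 15 = ((1/58)u + 5/58)(58u + 174) + (0)
Last nonzero remainder: 58u + 174. Dividing through by 58 gives the monic gcd u + 3.

u + 3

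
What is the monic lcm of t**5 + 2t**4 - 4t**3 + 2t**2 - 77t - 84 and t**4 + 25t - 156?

t**7 + t**6 + 7t**5 + 32t**4 - 131t**3 + 19t**2 - 917t - 1092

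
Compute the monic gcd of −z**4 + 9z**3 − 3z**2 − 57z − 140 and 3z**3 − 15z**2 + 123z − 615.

z − 5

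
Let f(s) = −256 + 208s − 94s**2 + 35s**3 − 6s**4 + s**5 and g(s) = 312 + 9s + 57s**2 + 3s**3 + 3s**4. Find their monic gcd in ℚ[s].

Repeated division with remainder:
  s**5 − 6s**4 + 35s**3 − 94s**2 + 208s − 256 = ((1/3)s − 7/3)(3s**4 + 3s**3 + 57s**2 + 9s + 312) + (23s**3 + 36s**2 + 125s + 472)
  3s**4 + 3s**3 + 57s**2 + 9s + 312 = ((3/23)s − 39/529)(23s**3 + 36s**2 + 125s + 472) + ((22932/529)s**2 − (22932/529)s + 183456/529)
  23s**3 + 36s**2 + 125s + 472 = ((12167/22932)s + 31211/22932)((22932/529)s**2 − (22932/529)s + 183456/529) + (0)
Last nonzero remainder: (22932/529)s**2 − (22932/529)s + 183456/529. Dividing through by 22932/529 gives the monic gcd s**2 − s + 8.

8 − s + s**2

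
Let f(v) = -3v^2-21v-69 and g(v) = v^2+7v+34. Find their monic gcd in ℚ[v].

1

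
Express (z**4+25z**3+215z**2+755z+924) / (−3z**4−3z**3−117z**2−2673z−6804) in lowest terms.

(−z**2−15z−44)/(3z**2−27z+324)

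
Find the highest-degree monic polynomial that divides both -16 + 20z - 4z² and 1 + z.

1

Euclidean algorithm in ℚ[z]:
  -4z² + 20z - 16 = (-4z + 24)(z + 1) + (-40)
  z + 1 = (-(1/40)z - 1/40)(-40) + (0)
The last nonzero remainder is the constant -40, so the polynomials are coprime and gcd = 1.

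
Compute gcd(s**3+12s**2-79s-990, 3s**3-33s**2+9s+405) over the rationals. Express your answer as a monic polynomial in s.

Euclidean algorithm in ℚ[s]:
  s**3+12s**2-79s-990 = (1/3)(3s**3-33s**2+9s+405) + (23s**2-82s-1125)
  3s**3-33s**2+9s+405 = ((3/23)s-513/529)(23s**2-82s-1125) + ((40320/529)s-362880/529)
  23s**2-82s-1125 = ((12167/40320)s+13225/8064)((40320/529)s-362880/529) + (0)
Last nonzero remainder: (40320/529)s-362880/529. Dividing through by 40320/529 gives the monic gcd s-9.

s-9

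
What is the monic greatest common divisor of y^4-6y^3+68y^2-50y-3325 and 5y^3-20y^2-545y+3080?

y-7

Euclidean algorithm in ℚ[y]:
  y^4-6y^3+68y^2-50y-3325 = ((1/5)y-2/5)(5y^3-20y^2-545y+3080) + (169y^2-884y-2093)
  5y^3-20y^2-545y+3080 = ((5/169)y+80/2197)(169y^2-884y-2093) + (-(76200/169)y+533400/169)
  169y^2-884y-2093 = (-(28561/76200)y-50531/76200)(-(76200/169)y+533400/169) + (0)
Last nonzero remainder: -(76200/169)y+533400/169. Dividing through by -76200/169 gives the monic gcd y-7.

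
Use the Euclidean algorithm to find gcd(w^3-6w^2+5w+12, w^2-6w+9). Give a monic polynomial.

Repeated division with remainder:
  w^3-6w^2+5w+12 = (w)(w^2-6w+9) + (-4w+12)
  w^2-6w+9 = (-(1/4)w+3/4)(-4w+12) + (0)
Last nonzero remainder: -4w+12. Dividing through by -4 gives the monic gcd w-3.

w-3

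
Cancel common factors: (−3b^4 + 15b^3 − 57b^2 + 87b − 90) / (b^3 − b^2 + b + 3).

(−3b^2 + 9b − 30)/(b + 1)

Euclidean algorithm in ℚ[b]:
  −3b^4 + 15b^3 − 57b^2 + 87b − 90 = (−3b + 12)(b^3 − b^2 + b + 3) + (−42b^2 + 84b − 126)
  b^3 − b^2 + b + 3 = (−(1/42)b − 1/42)(−42b^2 + 84b − 126) + (0)
Last nonzero remainder: −42b^2 + 84b − 126. Dividing through by −42 gives the monic gcd b^2 − 2b + 3.
Cancel b^2 − 2b + 3 from numerator and denominator to get the reduced form.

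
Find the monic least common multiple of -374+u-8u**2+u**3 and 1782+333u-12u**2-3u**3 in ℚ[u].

Apply the Euclidean algorithm:
  u**3-8u**2+u-374 = (-1/3)(-3u**3-12u**2+333u+1782) + (-12u**2+112u+220)
  -3u**3-12u**2+333u+1782 = ((1/4)u+10/3)(-12u**2+112u+220) + (-(286/3)u+3146/3)
  -12u**2+112u+220 = ((18/143)u+30/143)(-(286/3)u+3146/3) + (0)
Last nonzero remainder: -(286/3)u+3146/3. Dividing through by -286/3 gives the monic gcd u-11.
Then lcm(f, g) = f·g / gcd(f, g); expanding and making the result monic gives the answer.

-20196-5556u-791u**2-65u**3+7u**4+u**5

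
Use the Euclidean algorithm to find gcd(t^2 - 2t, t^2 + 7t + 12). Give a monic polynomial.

1

By polynomial division,
  t^2 - 2t = (t^2 + 7t + 12) + (-9t - 12)
  t^2 + 7t + 12 = (-(1/9)t - 17/27)(-9t - 12) + (40/9)
  -9t - 12 = (-(81/40)t - 27/10)(40/9) + (0)
The last nonzero remainder is the constant 40/9, so the polynomials are coprime and gcd = 1.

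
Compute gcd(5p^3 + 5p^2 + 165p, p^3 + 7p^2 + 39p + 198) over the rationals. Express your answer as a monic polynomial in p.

p^2 + p + 33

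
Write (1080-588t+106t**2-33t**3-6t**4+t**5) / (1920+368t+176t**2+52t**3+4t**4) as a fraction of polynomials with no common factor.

(18-11t+t**2)/(32+4t)

Repeated division with remainder:
  t**5-6t**4-33t**3+106t**2-588t+1080 = ((1/4)t-19/4)(4t**4+52t**3+176t**2+368t+1920) + (170t**3+850t**2+680t+10200)
  4t**4+52t**3+176t**2+368t+1920 = ((2/85)t+16/85)(170t**3+850t**2+680t+10200) + (0)
Last nonzero remainder: 170t**3+850t**2+680t+10200. Dividing through by 170 gives the monic gcd t**3+5t**2+4t+60.
Cancel t**3+5t**2+4t+60 from numerator and denominator to get the reduced form.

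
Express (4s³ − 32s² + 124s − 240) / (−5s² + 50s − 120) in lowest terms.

Apply the Euclidean algorithm:
  4s³ − 32s² + 124s − 240 = (−(4/5)s − 8/5)(−5s² + 50s − 120) + (108s − 432)
  −5s² + 50s − 120 = (−(5/108)s + 5/18)(108s − 432) + (0)
Last nonzero remainder: 108s − 432. Dividing through by 108 gives the monic gcd s − 4.
Cancel s − 4 from numerator and denominator to get the reduced form.

(−4s² + 16s − 60)/(5s − 30)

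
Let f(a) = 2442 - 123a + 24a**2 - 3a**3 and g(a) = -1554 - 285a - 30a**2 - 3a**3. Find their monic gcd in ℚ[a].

Euclidean algorithm in ℚ[a]:
  -3a**3 + 24a**2 - 123a + 2442 = (-3a**3 - 30a**2 - 285a - 1554) + (54a**2 + 162a + 3996)
  -3a**3 - 30a**2 - 285a - 1554 = (-(1/18)a - 7/18)(54a**2 + 162a + 3996) + (0)
Last nonzero remainder: 54a**2 + 162a + 3996. Dividing through by 54 gives the monic gcd a**2 + 3a + 74.

74 + 3a + a**2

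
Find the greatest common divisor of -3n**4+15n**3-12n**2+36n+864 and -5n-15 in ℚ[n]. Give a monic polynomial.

n+3

Apply the Euclidean algorithm:
  -3n**4+15n**3-12n**2+36n+864 = ((3/5)n**3-(24/5)n**2+(84/5)n-288/5)(-5n-15) + (0)
Last nonzero remainder: -5n-15. Dividing through by -5 gives the monic gcd n+3.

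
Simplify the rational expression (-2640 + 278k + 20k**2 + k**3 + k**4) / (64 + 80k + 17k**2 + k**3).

(-330 + 76k - 7k**2 + k**3)/(8 + 9k + k**2)

By polynomial division,
  k**4 + k**3 + 20k**2 + 278k - 2640 = (k - 16)(k**3 + 17k**2 + 80k + 64) + (212k**2 + 1494k - 1616)
  k**3 + 17k**2 + 80k + 64 = ((1/212)k + 1055/22472)(212k**2 + 1494k - 1616) + ((196443/11236)k + 392886/2809)
  212k**2 + 1494k - 1616 = ((2382032/196443)k - 2269672/196443)((196443/11236)k + 392886/2809) + (0)
Last nonzero remainder: (196443/11236)k + 392886/2809. Dividing through by 196443/11236 gives the monic gcd k + 8.
Cancel k + 8 from numerator and denominator to get the reduced form.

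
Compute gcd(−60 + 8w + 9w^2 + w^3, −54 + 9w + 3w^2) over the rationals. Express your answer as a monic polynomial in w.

6 + w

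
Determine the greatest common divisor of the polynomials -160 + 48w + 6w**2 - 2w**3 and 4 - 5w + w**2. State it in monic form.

Repeated division with remainder:
  -2w**3 + 6w**2 + 48w - 160 = (-2w - 4)(w**2 - 5w + 4) + (36w - 144)
  w**2 - 5w + 4 = ((1/36)w - 1/36)(36w - 144) + (0)
Last nonzero remainder: 36w - 144. Dividing through by 36 gives the monic gcd w - 4.

-4 + w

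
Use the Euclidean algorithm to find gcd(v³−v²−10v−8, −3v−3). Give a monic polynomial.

Apply the Euclidean algorithm:
  v³−v²−10v−8 = (−(1/3)v²+(2/3)v+8/3)(−3v−3) + (0)
Last nonzero remainder: −3v−3. Dividing through by −3 gives the monic gcd v+1.

v+1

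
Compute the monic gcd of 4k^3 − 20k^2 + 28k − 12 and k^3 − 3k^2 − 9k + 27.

k − 3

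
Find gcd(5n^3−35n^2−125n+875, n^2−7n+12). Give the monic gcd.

Repeated division with remainder:
  5n^3−35n^2−125n+875 = (5n)(n^2−7n+12) + (−185n+875)
  n^2−7n+12 = (−(1/185)n+84/6845)(−185n+875) + (1728/1369)
  −185n+875 = (−(253265/1728)n+1197875/1728)(1728/1369) + (0)
The last nonzero remainder is the constant 1728/1369, so the polynomials are coprime and gcd = 1.

1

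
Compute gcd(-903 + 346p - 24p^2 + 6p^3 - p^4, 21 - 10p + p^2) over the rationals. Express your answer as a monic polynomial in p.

21 - 10p + p^2

By polynomial division,
  -p^4 + 6p^3 - 24p^2 + 346p - 903 = (-p^2 - 4p - 43)(p^2 - 10p + 21) + (0)
The last nonzero remainder p^2 - 10p + 21 is already monic.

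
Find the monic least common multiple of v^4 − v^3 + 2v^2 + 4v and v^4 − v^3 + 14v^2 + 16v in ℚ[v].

Apply the Euclidean algorithm:
  v^4 − v^3 + 2v^2 + 4v = (v^4 − v^3 + 14v^2 + 16v) + (−12v^2 − 12v)
  v^4 − v^3 + 14v^2 + 16v = (−(1/12)v^2 + (1/6)v − 4/3)(−12v^2 − 12v) + (0)
Last nonzero remainder: −12v^2 − 12v. Dividing through by −12 gives the monic gcd v^2 + v.
Then lcm(f, g) = f·g / gcd(f, g); expanding and making the result monic gives the answer.

v^6 − 3v^5 + 20v^4 − 16v^3 + 24v^2 + 64v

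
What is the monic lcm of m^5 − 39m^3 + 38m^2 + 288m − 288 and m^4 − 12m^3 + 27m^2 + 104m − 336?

m^6 − 7m^5 − 39m^4 + 311m^3 + 22m^2 − 2304m + 2016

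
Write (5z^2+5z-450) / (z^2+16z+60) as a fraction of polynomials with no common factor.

(5z-45)/(z+6)

Repeated division with remainder:
  5z^2+5z-450 = (5)(z^2+16z+60) + (-75z-750)
  z^2+16z+60 = (-(1/75)z-2/25)(-75z-750) + (0)
Last nonzero remainder: -75z-750. Dividing through by -75 gives the monic gcd z+10.
Cancel z+10 from numerator and denominator to get the reduced form.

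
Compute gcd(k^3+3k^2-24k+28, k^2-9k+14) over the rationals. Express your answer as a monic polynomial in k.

k-2

Repeated division with remainder:
  k^3+3k^2-24k+28 = (k+12)(k^2-9k+14) + (70k-140)
  k^2-9k+14 = ((1/70)k-1/10)(70k-140) + (0)
Last nonzero remainder: 70k-140. Dividing through by 70 gives the monic gcd k-2.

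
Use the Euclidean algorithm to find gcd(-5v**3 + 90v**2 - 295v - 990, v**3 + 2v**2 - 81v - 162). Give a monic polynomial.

v**2 - 7v - 18

Apply the Euclidean algorithm:
  -5v**3 + 90v**2 - 295v - 990 = (-5)(v**3 + 2v**2 - 81v - 162) + (100v**2 - 700v - 1800)
  v**3 + 2v**2 - 81v - 162 = ((1/100)v + 9/100)(100v**2 - 700v - 1800) + (0)
Last nonzero remainder: 100v**2 - 700v - 1800. Dividing through by 100 gives the monic gcd v**2 - 7v - 18.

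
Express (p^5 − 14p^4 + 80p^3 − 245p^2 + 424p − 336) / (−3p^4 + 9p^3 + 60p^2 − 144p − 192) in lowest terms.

(−p^3 + 6p^2 − 16p + 21)/(3p^2 + 15p + 12)

Apply the Euclidean algorithm:
  p^5 − 14p^4 + 80p^3 − 245p^2 + 424p − 336 = (−(1/3)p + 11/3)(−3p^4 + 9p^3 + 60p^2 − 144p − 192) + (67p^3 − 513p^2 + 888p + 368)
  −3p^4 + 9p^3 + 60p^2 − 144p − 192 = (−(3/67)p − 936/4489)(67p^3 − 513p^2 + 888p + 368) + (−(32340/4489)p^2 + (258720/4489)p − 517440/4489)
  67p^3 − 513p^2 + 888p + 368 = (−(300763/32340)p − 103247/32340)(−(32340/4489)p^2 + (258720/4489)p − 517440/4489) + (0)
Last nonzero remainder: −(32340/4489)p^2 + (258720/4489)p − 517440/4489. Dividing through by −32340/4489 gives the monic gcd p^2 − 8p + 16.
Cancel p^2 − 8p + 16 from numerator and denominator to get the reduced form.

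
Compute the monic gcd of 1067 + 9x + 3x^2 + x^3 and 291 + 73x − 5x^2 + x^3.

Repeated division with remainder:
  x^3 + 3x^2 + 9x + 1067 = (x^3 − 5x^2 + 73x + 291) + (8x^2 − 64x + 776)
  x^3 − 5x^2 + 73x + 291 = ((1/8)x + 3/8)(8x^2 − 64x + 776) + (0)
Last nonzero remainder: 8x^2 − 64x + 776. Dividing through by 8 gives the monic gcd x^2 − 8x + 97.

97 − 8x + x^2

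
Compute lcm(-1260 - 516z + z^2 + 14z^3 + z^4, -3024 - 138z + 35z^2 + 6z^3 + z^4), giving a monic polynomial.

-90720 - 43452z - 3768z^2 + 497z^3 + 143z^4 + 19z^5 + z^6

Apply the Euclidean algorithm:
  z^4 + 14z^3 + z^2 - 516z - 1260 = (z^4 + 6z^3 + 35z^2 - 138z - 3024) + (8z^3 - 34z^2 - 378z + 1764)
  z^4 + 6z^3 + 35z^2 - 138z - 3024 = ((1/8)z + 41/32)(8z^3 - 34z^2 - 378z + 1764) + ((2013/16)z^2 + (2013/16)z - 42273/8)
  8z^3 - 34z^2 - 378z + 1764 = ((128/2013)z - 224/671)((2013/16)z^2 + (2013/16)z - 42273/8) + (0)
Last nonzero remainder: (2013/16)z^2 + (2013/16)z - 42273/8. Dividing through by 2013/16 gives the monic gcd z^2 + z - 42.
Then lcm(f, g) = f·g / gcd(f, g); expanding and making the result monic gives the answer.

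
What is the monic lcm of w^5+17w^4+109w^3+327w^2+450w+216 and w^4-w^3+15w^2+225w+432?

By polynomial division,
  w^5+17w^4+109w^3+327w^2+450w+216 = (w+18)(w^4-w^3+15w^2+225w+432) + (112w^3-168w^2-4032w-7560)
  w^4-w^3+15w^2+225w+432 = ((1/112)w+1/224)(112w^3-168w^2-4032w-7560) + ((207/4)w^2+(621/2)w+1863/4)
  112w^3-168w^2-4032w-7560 = ((448/207)w-1120/69)((207/4)w^2+(621/2)w+1863/4) + (0)
Last nonzero remainder: (207/4)w^2+(621/2)w+1863/4. Dividing through by 207/4 gives the monic gcd w^2+6w+9.
Then lcm(f, g) = f·g / gcd(f, g); expanding and making the result monic gives the answer.

w^7+10w^6+38w^5+380w^4+3393w^3+12762w^2+20088w+10368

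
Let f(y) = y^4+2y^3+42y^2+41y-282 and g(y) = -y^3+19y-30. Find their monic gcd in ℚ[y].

Apply the Euclidean algorithm:
  y^4+2y^3+42y^2+41y-282 = (-y-2)(-y^3+19y-30) + (61y^2+49y-342)
  -y^3+19y-30 = (-(1/61)y+49/3721)(61y^2+49y-342) + ((47436/3721)y-94872/3721)
  61y^2+49y-342 = ((226981/47436)y+212097/15812)((47436/3721)y-94872/3721) + (0)
Last nonzero remainder: (47436/3721)y-94872/3721. Dividing through by 47436/3721 gives the monic gcd y-2.

y-2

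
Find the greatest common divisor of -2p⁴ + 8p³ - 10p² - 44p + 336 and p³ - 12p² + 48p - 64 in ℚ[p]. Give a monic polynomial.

p - 4

Euclidean algorithm in ℚ[p]:
  -2p⁴ + 8p³ - 10p² - 44p + 336 = (-2p - 16)(p³ - 12p² + 48p - 64) + (-106p² + 596p - 688)
  p³ - 12p² + 48p - 64 = (-(1/106)p + 169/2809)(-106p² + 596p - 688) + ((15876/2809)p - 63504/2809)
  -106p² + 596p - 688 = (-(148877/7938)p + 120787/3969)((15876/2809)p - 63504/2809) + (0)
Last nonzero remainder: (15876/2809)p - 63504/2809. Dividing through by 15876/2809 gives the monic gcd p - 4.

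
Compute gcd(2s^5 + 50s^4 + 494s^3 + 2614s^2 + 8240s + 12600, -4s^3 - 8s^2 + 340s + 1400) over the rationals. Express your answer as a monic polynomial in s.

s^2 + 12s + 35

Apply the Euclidean algorithm:
  2s^5 + 50s^4 + 494s^3 + 2614s^2 + 8240s + 12600 = (-(1/2)s^2 - (23/2)s - 143)(-4s^3 - 8s^2 + 340s + 1400) + (6080s^2 + 72960s + 212800)
  -4s^3 - 8s^2 + 340s + 1400 = (-(1/1520)s + 1/152)(6080s^2 + 72960s + 212800) + (0)
Last nonzero remainder: 6080s^2 + 72960s + 212800. Dividing through by 6080 gives the monic gcd s^2 + 12s + 35.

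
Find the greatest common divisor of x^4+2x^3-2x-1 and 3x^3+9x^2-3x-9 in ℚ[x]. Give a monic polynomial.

By polynomial division,
  x^4+2x^3-2x-1 = ((1/3)x-1/3)(3x^3+9x^2-3x-9) + (4x^2-4)
  3x^3+9x^2-3x-9 = ((3/4)x+9/4)(4x^2-4) + (0)
Last nonzero remainder: 4x^2-4. Dividing through by 4 gives the monic gcd x^2-1.

x^2-1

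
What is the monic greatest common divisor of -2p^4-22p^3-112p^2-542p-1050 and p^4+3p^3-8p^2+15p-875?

p^3+8p^2+32p+175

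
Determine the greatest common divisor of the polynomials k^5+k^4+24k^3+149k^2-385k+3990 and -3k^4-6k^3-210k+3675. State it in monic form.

k^2+35

Euclidean algorithm in ℚ[k]:
  k^5+k^4+24k^3+149k^2-385k+3990 = (-(1/3)k+1/3)(-3k^4-6k^3-210k+3675) + (26k^3+79k^2+910k+2765)
  -3k^4-6k^3-210k+3675 = (-(3/26)k+81/676)(26k^3+79k^2+910k+2765) + ((64581/676)k^2+2260335/676)
  26k^3+79k^2+910k+2765 = ((17576/64581)k+53404/64581)((64581/676)k^2+2260335/676) + (0)
Last nonzero remainder: (64581/676)k^2+2260335/676. Dividing through by 64581/676 gives the monic gcd k^2+35.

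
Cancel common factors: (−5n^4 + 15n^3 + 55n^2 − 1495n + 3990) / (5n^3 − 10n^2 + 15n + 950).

(−n^2 − 4n + 21)/(n + 5)

By polynomial division,
  −5n^4 + 15n^3 + 55n^2 − 1495n + 3990 = (−n + 1)(5n^3 − 10n^2 + 15n + 950) + (80n^2 − 560n + 3040)
  5n^3 − 10n^2 + 15n + 950 = ((1/16)n + 5/16)(80n^2 − 560n + 3040) + (0)
Last nonzero remainder: 80n^2 − 560n + 3040. Dividing through by 80 gives the monic gcd n^2 − 7n + 38.
Cancel n^2 − 7n + 38 from numerator and denominator to get the reduced form.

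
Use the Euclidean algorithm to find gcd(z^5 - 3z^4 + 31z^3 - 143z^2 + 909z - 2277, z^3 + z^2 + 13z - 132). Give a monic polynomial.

By polynomial division,
  z^5 - 3z^4 + 31z^3 - 143z^2 + 909z - 2277 = (z^2 - 4z + 22)(z^3 + z^2 + 13z - 132) + (19z^2 + 95z + 627)
  z^3 + z^2 + 13z - 132 = ((1/19)z - 4/19)(19z^2 + 95z + 627) + (0)
Last nonzero remainder: 19z^2 + 95z + 627. Dividing through by 19 gives the monic gcd z^2 + 5z + 33.

z^2 + 5z + 33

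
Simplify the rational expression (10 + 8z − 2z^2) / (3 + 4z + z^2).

(10 − 2z)/(3 + z)

By polynomial division,
  −2z^2 + 8z + 10 = (−2)(z^2 + 4z + 3) + (16z + 16)
  z^2 + 4z + 3 = ((1/16)z + 3/16)(16z + 16) + (0)
Last nonzero remainder: 16z + 16. Dividing through by 16 gives the monic gcd z + 1.
Cancel z + 1 from numerator and denominator to get the reduced form.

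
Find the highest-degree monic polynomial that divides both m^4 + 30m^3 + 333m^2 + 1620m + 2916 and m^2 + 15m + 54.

By polynomial division,
  m^4 + 30m^3 + 333m^2 + 1620m + 2916 = (m^2 + 15m + 54)(m^2 + 15m + 54) + (0)
The last nonzero remainder m^2 + 15m + 54 is already monic.

m^2 + 15m + 54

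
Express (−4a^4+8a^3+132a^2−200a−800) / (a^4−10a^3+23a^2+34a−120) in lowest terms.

By polynomial division,
  −4a^4+8a^3+132a^2−200a−800 = (−4)(a^4−10a^3+23a^2+34a−120) + (−32a^3+224a^2−64a−1280)
  a^4−10a^3+23a^2+34a−120 = (−(1/32)a+3/32)(−32a^3+224a^2−64a−1280) + (0)
Last nonzero remainder: −32a^3+224a^2−64a−1280. Dividing through by −32 gives the monic gcd a^3−7a^2+2a+40.
Cancel a^3−7a^2+2a+40 from numerator and denominator to get the reduced form.

(−4a−20)/(a−3)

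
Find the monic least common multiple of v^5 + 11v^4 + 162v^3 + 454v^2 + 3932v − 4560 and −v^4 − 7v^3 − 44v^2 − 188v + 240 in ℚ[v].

v^6 + 17v^5 + 228v^4 + 1426v^3 + 6656v^2 + 19032v − 27360

By polynomial division,
  v^5 + 11v^4 + 162v^3 + 454v^2 + 3932v − 4560 = (−v − 4)(−v^4 − 7v^3 − 44v^2 − 188v + 240) + (90v^3 + 90v^2 + 3420v − 3600)
  −v^4 − 7v^3 − 44v^2 − 188v + 240 = (−(1/90)v − 1/15)(90v^3 + 90v^2 + 3420v − 3600) + (0)
Last nonzero remainder: 90v^3 + 90v^2 + 3420v − 3600. Dividing through by 90 gives the monic gcd v^3 + v^2 + 38v − 40.
Then lcm(f, g) = f·g / gcd(f, g); expanding and making the result monic gives the answer.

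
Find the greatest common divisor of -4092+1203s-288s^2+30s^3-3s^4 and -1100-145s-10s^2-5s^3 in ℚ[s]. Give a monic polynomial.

44-3s+s^2

By polynomial division,
  -3s^4+30s^3-288s^2+1203s-4092 = ((3/5)s-36/5)(-5s^3-10s^2-145s-1100) + (-273s^2+819s-12012)
  -5s^3-10s^2-145s-1100 = ((5/273)s+25/273)(-273s^2+819s-12012) + (0)
Last nonzero remainder: -273s^2+819s-12012. Dividing through by -273 gives the monic gcd s^2-3s+44.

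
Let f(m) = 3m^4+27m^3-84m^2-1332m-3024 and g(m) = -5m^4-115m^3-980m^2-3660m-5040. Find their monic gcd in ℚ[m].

m^3+16m^2+84m+144

Repeated division with remainder:
  3m^4+27m^3-84m^2-1332m-3024 = (-3/5)(-5m^4-115m^3-980m^2-3660m-5040) + (-42m^3-672m^2-3528m-6048)
  -5m^4-115m^3-980m^2-3660m-5040 = ((5/42)m+5/6)(-42m^3-672m^2-3528m-6048) + (0)
Last nonzero remainder: -42m^3-672m^2-3528m-6048. Dividing through by -42 gives the monic gcd m^3+16m^2+84m+144.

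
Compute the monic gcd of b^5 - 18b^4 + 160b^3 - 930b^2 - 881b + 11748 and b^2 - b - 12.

b^2 - b - 12

Euclidean algorithm in ℚ[b]:
  b^5 - 18b^4 + 160b^3 - 930b^2 - 881b + 11748 = (b^3 - 17b^2 + 155b - 979)(b^2 - b - 12) + (0)
The last nonzero remainder b^2 - b - 12 is already monic.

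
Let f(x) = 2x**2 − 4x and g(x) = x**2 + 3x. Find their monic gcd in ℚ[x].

x

By polynomial division,
  2x**2 − 4x = (2)(x**2 + 3x) + (−10x)
  x**2 + 3x = (−(1/10)x − 3/10)(−10x) + (0)
Last nonzero remainder: −10x. Dividing through by −10 gives the monic gcd x.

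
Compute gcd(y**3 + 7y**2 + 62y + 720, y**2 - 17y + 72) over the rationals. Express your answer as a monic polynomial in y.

1

By polynomial division,
  y**3 + 7y**2 + 62y + 720 = (y + 24)(y**2 - 17y + 72) + (398y - 1008)
  y**2 - 17y + 72 = ((1/398)y - 2879/79202)(398y - 1008) + (1400256/39601)
  398y - 1008 = ((7880599/700128)y - 277207/9724)(1400256/39601) + (0)
The last nonzero remainder is the constant 1400256/39601, so the polynomials are coprime and gcd = 1.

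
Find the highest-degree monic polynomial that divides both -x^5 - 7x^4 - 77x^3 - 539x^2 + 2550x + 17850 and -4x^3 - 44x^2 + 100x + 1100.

x^2 - 25

Apply the Euclidean algorithm:
  -x^5 - 7x^4 - 77x^3 - 539x^2 + 2550x + 17850 = ((1/4)x^2 - x + 73/2)(-4x^3 - 44x^2 + 100x + 1100) + (892x^2 - 22300)
  -4x^3 - 44x^2 + 100x + 1100 = (-(1/223)x - 11/223)(892x^2 - 22300) + (0)
Last nonzero remainder: 892x^2 - 22300. Dividing through by 892 gives the monic gcd x^2 - 25.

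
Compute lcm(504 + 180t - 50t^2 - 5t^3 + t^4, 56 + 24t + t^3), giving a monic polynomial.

14112 + 4032t - 1256t^2 + 140t^3 - 12t^4 - 7t^5 + t^6

Repeated division with remainder:
  t^4 - 5t^3 - 50t^2 + 180t + 504 = (t - 5)(t^3 + 24t + 56) + (-74t^2 + 244t + 784)
  t^3 + 24t + 56 = (-(1/74)t - 61/1369)(-74t^2 + 244t + 784) + ((62244/1369)t + 124488/1369)
  -74t^2 + 244t + 784 = (-(50653/31122)t + 19166/2223)((62244/1369)t + 124488/1369) + (0)
Last nonzero remainder: (62244/1369)t + 124488/1369. Dividing through by 62244/1369 gives the monic gcd t + 2.
Then lcm(f, g) = f·g / gcd(f, g); expanding and making the result monic gives the answer.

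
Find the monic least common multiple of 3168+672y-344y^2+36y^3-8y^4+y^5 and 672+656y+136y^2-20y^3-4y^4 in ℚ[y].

By polynomial division,
  y^5-8y^4+36y^3-344y^2+672y+3168 = (-(1/4)y+13/4)(-4y^4-20y^3+136y^2+656y+672) + (135y^3-622y^2-1292y+984)
  -4y^4-20y^3+136y^2+656y+672 = (-(4/135)y-5188/18225)(135y^3-622y^2-1292y+984) + (-(1446016/18225)y^2+(5784064/18225)y+5784064/6075)
  135y^3-622y^2-1292y+984 = (-(2460375/1446016)y+747225/723008)(-(1446016/18225)y^2+(5784064/18225)y+5784064/6075) + (0)
Last nonzero remainder: -(1446016/18225)y^2+(5784064/18225)y+5784064/6075. Dividing through by -1446016/18225 gives the monic gcd y^2-4y-12.
Then lcm(f, g) = f·g / gcd(f, g); expanding and making the result monic gives the answer.

44352+37920y+4400y^2-1920y^3-132y^4-22y^5+y^6+y^7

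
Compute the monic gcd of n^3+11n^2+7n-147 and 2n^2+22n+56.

n+7

Repeated division with remainder:
  n^3+11n^2+7n-147 = ((1/2)n)(2n^2+22n+56) + (-21n-147)
  2n^2+22n+56 = (-(2/21)n-8/21)(-21n-147) + (0)
Last nonzero remainder: -21n-147. Dividing through by -21 gives the monic gcd n+7.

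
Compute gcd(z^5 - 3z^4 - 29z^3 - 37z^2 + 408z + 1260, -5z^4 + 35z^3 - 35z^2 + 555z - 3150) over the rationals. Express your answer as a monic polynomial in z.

Repeated division with remainder:
  z^5 - 3z^4 - 29z^3 - 37z^2 + 408z + 1260 = (-(1/5)z - 4/5)(-5z^4 + 35z^3 - 35z^2 + 555z - 3150) + (-8z^3 + 46z^2 + 222z - 1260)
  -5z^4 + 35z^3 - 35z^2 + 555z - 3150 = ((5/8)z - 25/32)(-8z^3 + 46z^2 + 222z - 1260) + (-(2205/16)z^2 + (24255/16)z - 33075/8)
  -8z^3 + 46z^2 + 222z - 1260 = ((128/2205)z + 32/105)(-(2205/16)z^2 + (24255/16)z - 33075/8) + (0)
Last nonzero remainder: -(2205/16)z^2 + (24255/16)z - 33075/8. Dividing through by -2205/16 gives the monic gcd z^2 - 11z + 30.

z^2 - 11z + 30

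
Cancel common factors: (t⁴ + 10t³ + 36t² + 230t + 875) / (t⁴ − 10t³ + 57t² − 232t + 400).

(t² + 12t + 35)/(t² − 8t + 16)

Apply the Euclidean algorithm:
  t⁴ + 10t³ + 36t² + 230t + 875 = (t⁴ − 10t³ + 57t² − 232t + 400) + (20t³ − 21t² + 462t + 475)
  t⁴ − 10t³ + 57t² − 232t + 400 = ((1/20)t − 179/400)(20t³ − 21t² + 462t + 475) + ((9801/400)t² − (9801/200)t + 9801/16)
  20t³ − 21t² + 462t + 475 = ((8000/9801)t + 7600/9801)((9801/400)t² − (9801/200)t + 9801/16) + (0)
Last nonzero remainder: (9801/400)t² − (9801/200)t + 9801/16. Dividing through by 9801/400 gives the monic gcd t² − 2t + 25.
Cancel t² − 2t + 25 from numerator and denominator to get the reduced form.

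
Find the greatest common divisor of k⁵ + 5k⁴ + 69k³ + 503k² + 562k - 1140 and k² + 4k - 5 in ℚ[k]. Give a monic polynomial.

Repeated division with remainder:
  k⁵ + 5k⁴ + 69k³ + 503k² + 562k - 1140 = (k³ + k² + 70k + 228)(k² + 4k - 5) + (0)
The last nonzero remainder k² + 4k - 5 is already monic.

k² + 4k - 5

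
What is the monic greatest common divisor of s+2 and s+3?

Repeated division with remainder:
  s+2 = (s+3) + (−1)
  s+3 = (−s−3)(−1) + (0)
The last nonzero remainder is the constant −1, so the polynomials are coprime and gcd = 1.

1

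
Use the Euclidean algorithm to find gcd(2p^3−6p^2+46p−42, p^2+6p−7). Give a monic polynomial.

p−1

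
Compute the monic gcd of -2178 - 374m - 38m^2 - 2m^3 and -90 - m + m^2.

By polynomial division,
  -2m^3 - 38m^2 - 374m - 2178 = (-2m - 40)(m^2 - m - 90) + (-594m - 5778)
  m^2 - m - 90 = (-(1/594)m + 59/3267)(-594m - 5778) + (1736/121)
  -594m - 5778 = (-(35937/868)m - 349569/868)(1736/121) + (0)
The last nonzero remainder is the constant 1736/121, so the polynomials are coprime and gcd = 1.

1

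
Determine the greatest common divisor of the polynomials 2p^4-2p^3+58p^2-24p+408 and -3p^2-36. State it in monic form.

Repeated division with remainder:
  2p^4-2p^3+58p^2-24p+408 = (-(2/3)p^2+(2/3)p-34/3)(-3p^2-36) + (0)
Last nonzero remainder: -3p^2-36. Dividing through by -3 gives the monic gcd p^2+12.

p^2+12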